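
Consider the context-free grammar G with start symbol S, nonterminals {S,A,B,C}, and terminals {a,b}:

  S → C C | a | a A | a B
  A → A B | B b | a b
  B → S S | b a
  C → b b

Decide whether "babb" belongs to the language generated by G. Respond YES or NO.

CNF form of G:
  S -> C C | T1 A | T1 B | a
  A -> A B | B T0 | T1 T0
  B -> S S | T0 T1
  C -> T0 T0
  T0 -> b
  T1 -> a

CYK fill:
  T[0,0] 'b' = {T0}  orig:{}
  T[1,1] 'a' = {S,T1}  orig:{S}
  T[2,2] 'b' = {T0}  orig:{}
  T[3,3] 'b' = {T0}  orig:{}
  T[0,1] 'ba' = {B}
  T[1,2] 'ab' = {A}
  T[2,3] 'bb' = {C}
  T[0,2] 'bab' = {A}
  T[1,3] 'abb' = ∅
  T[0,3] 'babb' = ∅

S ∉ T[0,3] ⇒ NO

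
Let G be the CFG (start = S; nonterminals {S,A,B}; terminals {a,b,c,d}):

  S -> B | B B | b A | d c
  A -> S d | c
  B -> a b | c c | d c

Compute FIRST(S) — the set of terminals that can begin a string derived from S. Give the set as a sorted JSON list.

Compute FIRST by fixpoint:
round 1:
  A via A→c: +{c}
  B via B→a b: +{a}
  B via B→c c: +{c}
  B via B→d c: +{d}
  S via S→B: +{a,c,d}
  S via S→b A: +{b}
  S: {a,b,c,d}  A: {c}  B: {a,c,d}
round 2:
  A via A→S d: +{a,b,d}
  S: {a,b,c,d}  A: {a,b,c,d}  B: {a,c,d}
round 3: done
  S: {a,b,c,d}  A: {a,b,c,d}  B: {a,c,d}

FIRST(S) = ["a", "b", "c", "d"]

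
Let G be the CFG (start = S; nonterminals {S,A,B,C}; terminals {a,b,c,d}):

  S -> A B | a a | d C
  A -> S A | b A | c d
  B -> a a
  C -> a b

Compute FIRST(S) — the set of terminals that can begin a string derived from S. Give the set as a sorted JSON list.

FIRST iteration:
iter 1:
  A via A→b A: +{b}
  A via A→c d: +{c}
  B via B→a a: +{a}
  C via C→a b: +{a}
  S via S→A B: +{b,c}
  S via S→a a: +{a}
  S via S→d C: +{d}
  FIRST[S]={a,b,c,d}  FIRST[A]={b,c}  FIRST[B]={a}  FIRST[C]={a}
iter 2:
  A via A→S A: +{a,d}
  FIRST[S]={a,b,c,d}  FIRST[A]={a,b,c,d}  FIRST[B]={a}  FIRST[C]={a}
iter 3: — fixpoint
  FIRST[S]={a,b,c,d}  FIRST[A]={a,b,c,d}  FIRST[B]={a}  FIRST[C]={a}

FIRST(S) = ["a", "b", "c", "d"]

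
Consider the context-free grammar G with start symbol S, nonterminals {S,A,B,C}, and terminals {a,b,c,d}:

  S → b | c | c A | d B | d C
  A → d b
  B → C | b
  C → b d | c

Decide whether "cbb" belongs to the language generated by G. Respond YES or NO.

Convert to CNF:
  S -> T0 B | T0 C | T2 A | b | c
  A -> T0 T1
  B -> T1 T0 | b | c
  C -> T1 T0 | c
  T0 -> d
  T1 -> b
  T2 -> c

Fill CYK table bottom-up:
  T[0,0] 'c' = {B,C,S,T2}  orig:{B,C,S}
  T[1,1] 'b' = {B,S,T1}  orig:{B,S}
  T[2,2] 'b' = {B,S,T1}  orig:{B,S}
  T[0,1] 'cb' = ∅
  T[1,2] 'bb' = ∅
  T[0,2] 'cbb' = ∅

S ∉ T[0,2] ⇒ NO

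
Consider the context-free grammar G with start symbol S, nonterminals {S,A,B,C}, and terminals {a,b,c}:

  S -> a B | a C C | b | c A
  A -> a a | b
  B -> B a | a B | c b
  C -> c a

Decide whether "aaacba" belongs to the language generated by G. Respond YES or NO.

Convert to CNF:
  S -> T0 B | T0 X3 | T1 A | b
  A -> T0 T0 | b
  B -> B T0 | T0 B | T1 T2
  C -> T1 T0
  T0 -> a
  T1 -> c
  T2 -> b
  X3 -> C C

CYK table (by increasing span):
  T[0,0] 'a' = {T0}  orig:{}
  T[1,1] 'a' = {T0}  orig:{}
  T[2,2] 'a' = {T0}  orig:{}
  T[3,3] 'c' = {T1}  orig:{}
  T[4,4] 'b' = {A,S,T2}  orig:{A,S}
  T[5,5] 'a' = {T0}  orig:{}
  T[0,1] 'aa' = {A}
  T[1,2] 'aa' = {A}
  T[2,3] 'ac' = ∅
  T[3,4] 'cb' = {B,S}
  T[4,5] 'ba' = ∅
  T[0,2] 'aaa' = ∅
  T[1,3] 'aac' = ∅
  T[2,4] 'acb' = {B,S}
  T[3,5] 'cba' = {B}
  T[0,3] 'aaac' = ∅
  T[1,4] 'aacb' = {B,S}
  T[2,5] 'acba' = {B,S}
  T[0,4] 'aaacb' = {B,S}
  T[1,5] 'aacba' = {B,S}
  T[0,5] 'aaacba' = {B,S}

S ∈ T[0,5] ⇒ YES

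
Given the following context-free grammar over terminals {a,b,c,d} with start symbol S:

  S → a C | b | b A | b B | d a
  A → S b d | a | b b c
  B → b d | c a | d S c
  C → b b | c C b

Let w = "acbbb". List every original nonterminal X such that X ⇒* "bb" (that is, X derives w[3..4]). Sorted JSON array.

CNF form of G:
  S -> T0 A | T0 B | T1 T3 | T3 C | b
  A -> S X4 | T0 X5 | a
  B -> T0 T1 | T1 X6 | T2 T3
  C -> T0 T0 | T2 X7
  T0 -> b
  T1 -> d
  T2 -> c
  T3 -> a
  X4 -> T0 T1
  X5 -> T0 T2
  X6 -> S T2
  X7 -> C T0

CYK table (by increasing span) (cells [i..j] with 3 ≤ i ≤ j ≤ 4 only):
  [3..3]={S,T0}  "b"  orig:{S}
  [4..4]={S,T0}  "b"  orig:{S}
  [3..4]={C}  "bb"

Original NTs in T[3,4] deriving "bb": ["C"]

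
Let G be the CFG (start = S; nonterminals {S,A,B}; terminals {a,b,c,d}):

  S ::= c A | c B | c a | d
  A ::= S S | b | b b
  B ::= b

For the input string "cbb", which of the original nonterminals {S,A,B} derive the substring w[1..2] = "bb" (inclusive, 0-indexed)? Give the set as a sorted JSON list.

CNF form of G:
  S -> T1 A | T1 B | T1 T2 | d
  A -> S S | T0 T0 | b
  B -> b
  T0 -> b
  T1 -> c
  T2 -> a

Fill CYK table bottom-up — only the sub-triangle for w[1..2]:
  [1..1]={A,B,T0}  "b"  orig:{A,B}
  [2..2]={A,B,T0}  "b"  orig:{A,B}
  [1..2]={A}  "bb"

Original NTs in T[1,2] deriving "bb": ["A"]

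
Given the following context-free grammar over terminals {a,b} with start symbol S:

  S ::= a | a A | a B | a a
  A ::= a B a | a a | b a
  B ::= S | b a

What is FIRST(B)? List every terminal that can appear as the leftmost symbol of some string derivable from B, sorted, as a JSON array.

FIRST iteration:
pass 1:
  A via A→a B a: +{a}
  A via A→b a: +{b}
  B via B→b a: +{b}
  S via S→a: +{a}
  FIRST(S)={a}  FIRST(A)={a,b}  FIRST(B)={b}
pass 2:
  B via B→S: +{a}
  FIRST(S)={a}  FIRST(A)={a,b}  FIRST(B)={a,b}
pass 3: (stable)
  FIRST(S)={a}  FIRST(A)={a,b}  FIRST(B)={a,b}

FIRST(B) = ["a", "b"]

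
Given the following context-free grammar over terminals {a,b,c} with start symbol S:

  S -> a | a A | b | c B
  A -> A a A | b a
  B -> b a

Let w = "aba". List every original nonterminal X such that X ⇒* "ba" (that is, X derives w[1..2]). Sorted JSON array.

CNF form of G:
  S -> T0 A | T2 B | a | b
  A -> A X3 | T1 T0
  B -> T1 T0
  T0 -> a
  T1 -> b
  T2 -> c
  X3 -> T0 A

CYK table (by increasing span), restricted to cells inside w[1..2]:
  [1..1]={S,T1}  "b"  orig:{S}
  [2..2]={S,T0}  "a"  orig:{S}
  [1..2]={A,B}  "ba"

Original NTs in T[1,2] deriving "ba": ["A", "B"]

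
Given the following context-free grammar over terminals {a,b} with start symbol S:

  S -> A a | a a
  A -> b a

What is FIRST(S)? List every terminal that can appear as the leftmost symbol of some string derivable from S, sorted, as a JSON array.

Compute FIRST by fixpoint:
iter 1:
  A via A→b a: +{b}
  S via S→A a: +{b}
  S via S→a a: +{a}
  S: {a,b}  A: {b}
iter 2: done
  S: {a,b}  A: {b}

FIRST(S) = ["a", "b"]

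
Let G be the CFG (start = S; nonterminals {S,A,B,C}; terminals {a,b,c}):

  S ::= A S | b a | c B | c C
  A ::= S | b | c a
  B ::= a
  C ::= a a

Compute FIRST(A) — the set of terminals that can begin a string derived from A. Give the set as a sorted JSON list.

Compute FIRST by fixpoint:
[1]
  A via A→b: +{b}
  A via A→c a: +{c}
  B via B→a: +{a}
  C via C→a a: +{a}
  S via S→A S: +{b,c}
  S: {b,c}  A: {b,c}  B: {a}  C: {a}
[2] — fixpoint
  S: {b,c}  A: {b,c}  B: {a}  C: {a}

FIRST(A) = ["b", "c"]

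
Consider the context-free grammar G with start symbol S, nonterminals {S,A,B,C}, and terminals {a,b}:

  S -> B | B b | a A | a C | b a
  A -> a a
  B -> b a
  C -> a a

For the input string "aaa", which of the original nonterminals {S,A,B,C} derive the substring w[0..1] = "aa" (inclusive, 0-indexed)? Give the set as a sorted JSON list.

CNF form of G:
  S -> B T1 | T0 A | T0 C | T1 T0
  A -> T0 T0
  B -> T1 T0
  C -> T0 T0
  T0 -> a
  T1 -> b

CYK table (by increasing span), restricted to cells inside w[0..1]:
  [0..0]={T0}  "a"  orig:{}
  [1..1]={T0}  "a"  orig:{}
  [0..1]={A,C}  "aa"

Original NTs in T[0,1] deriving "aa": ["A", "C"]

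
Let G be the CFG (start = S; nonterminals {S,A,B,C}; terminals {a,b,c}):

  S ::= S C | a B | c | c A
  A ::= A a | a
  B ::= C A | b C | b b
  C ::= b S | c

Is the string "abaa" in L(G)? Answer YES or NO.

Convert to CNF:
  S -> S C | T0 B | T2 A | c
  A -> A T0 | a
  B -> C A | T1 C | T1 T1
  C -> T1 S | c
  T0 -> a
  T1 -> b
  T2 -> c

CYK table (by increasing span):
  [0..0]={A,T0}  "a"  orig:{A}
  [1..1]={T1}  "b"  orig:{}
  [2..2]={A,T0}  "a"  orig:{A}
  [3..3]={A,T0}  "a"  orig:{A}
  [0..1]=∅  "ab"
  [1..2]=∅  "ba"
  [2..3]={A}  "aa"
  [0..2]=∅  "aba"
  [1..3]=∅  "baa"
  [0..3]=∅  "abaa"

S ∉ T[0,3] ⇒ NO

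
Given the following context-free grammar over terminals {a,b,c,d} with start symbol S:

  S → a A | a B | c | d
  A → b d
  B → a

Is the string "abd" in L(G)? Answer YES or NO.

CNF form of G:
  S -> T2 A | T2 B | c | d
  A -> T0 T1
  B -> a
  T0 -> b
  T1 -> d
  T2 -> a

CYK fill:
  cell(0,0) a: {B,T2}  orig:{B}
  cell(1,1) b: {T0}  orig:{}
  cell(2,2) d: {S,T1}  orig:{S}
  cell(0,1) ab: ∅
  cell(1,2) bd: {A}
  cell(0,2) abd: {S}

S ∈ T[0,2] ⇒ YES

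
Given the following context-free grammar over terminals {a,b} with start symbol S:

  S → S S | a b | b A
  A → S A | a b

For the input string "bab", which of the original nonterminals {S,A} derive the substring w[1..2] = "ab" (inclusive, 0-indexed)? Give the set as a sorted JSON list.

Convert to CNF:
  S -> S S | T0 T1 | T1 A
  A -> S A | T0 T1
  T0 -> a
  T1 -> b

Fill CYK table bottom-up — only the sub-triangle for w[1..2]:
  [1..1]={T0}  "a"  orig:{}
  [2..2]={T1}  "b"  orig:{}
  [1..2]={A,S}  "ab"

Original NTs in T[1,2] deriving "ab": ["A", "S"]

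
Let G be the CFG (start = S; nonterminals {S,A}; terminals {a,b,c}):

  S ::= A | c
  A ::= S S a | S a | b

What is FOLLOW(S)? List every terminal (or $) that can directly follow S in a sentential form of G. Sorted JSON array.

FIRST iteration:
iter 1:
  A via A→b: +{b}
  S via S→A: +{b}
  S via S→c: +{c}
  FIRST[S]={b,c}  FIRST[A]={b}
iter 2:
  A via A→S S a: +{c}
  FIRST[S]={b,c}  FIRST[A]={b,c}
iter 3: done
  FIRST[S]={b,c}  FIRST[A]={b,c}

Compute FOLLOW by fixpoint:
FOLLOW(S) := {$}
round 1:
  A→S S a: FOLLOW(S) ⊇ FIRST(S) = {b,c}; new: +{b,c}
  A→S S a: FOLLOW(S) ⊇ FIRST(a) = {a}; new: +{a}
  S→A: FOLLOW(A) ⊇ FOLLOW(S) ⊇ {$,a,b,c}; new: +{$,a,b,c}
  FOLLOW[S]={$,a,b,c}  FOLLOW[A]={$,a,b,c}
round 2: (stable)
  FOLLOW[S]={$,a,b,c}  FOLLOW[A]={$,a,b,c}

FOLLOW(S) = ["$", "a", "b", "c"]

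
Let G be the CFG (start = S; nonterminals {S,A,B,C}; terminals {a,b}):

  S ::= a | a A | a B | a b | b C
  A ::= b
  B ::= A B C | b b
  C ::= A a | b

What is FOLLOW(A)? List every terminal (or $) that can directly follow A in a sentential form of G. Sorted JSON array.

FIRST iteration:
[1]
  A via A→b: +{b}
  B via B→A B C: +{b}
  C via C→A a: +{b}
  S via S→a: +{a}
  S via S→b C: +{b}
  FIRST(S)={a,b}  FIRST(A)={b}  FIRST(B)={b}  FIRST(C)={b}
[2] (stable)
  FIRST(S)={a,b}  FIRST(A)={b}  FIRST(B)={b}  FIRST(C)={b}

FOLLOW iteration:
FOLLOW(S) := {$}
iter 1:
  B→A B C: FOLLOW(A) ⊇ FIRST(B) = {b}; new: +{b}
  B→A B C: FOLLOW(B) ⊇ FIRST(C) = {b}; new: +{b}
  B→A B C: FOLLOW(C) ⊇ FOLLOW(B) ⊇ {b}; new: +{b}
  C→A a: FOLLOW(A) ⊇ FIRST(a) = {a}; new: +{a}
  S→a A: FOLLOW(A) ⊇ FOLLOW(S) ⊇ {$}; new: +{$}
  S→a B: FOLLOW(B) ⊇ FOLLOW(S) ⊇ {$}; new: +{$}
  S→b C: FOLLOW(C) ⊇ FOLLOW(S) ⊇ {$}; new: +{$}
  FOLLOW[S]={$}  FOLLOW[A]={$,a,b}  FOLLOW[B]={$,b}  FOLLOW[C]={$,b}
iter 2: — fixpoint
  FOLLOW[S]={$}  FOLLOW[A]={$,a,b}  FOLLOW[B]={$,b}  FOLLOW[C]={$,b}

FOLLOW(A) = ["$", "a", "b"]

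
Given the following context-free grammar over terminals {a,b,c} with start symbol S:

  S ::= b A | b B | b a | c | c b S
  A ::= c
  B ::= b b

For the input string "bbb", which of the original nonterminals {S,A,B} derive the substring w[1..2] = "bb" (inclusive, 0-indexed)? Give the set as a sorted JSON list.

Convert to CNF:
  S -> T0 A | T0 B | T0 T1 | T2 X3 | c
  A -> c
  B -> T0 T0
  T0 -> b
  T1 -> a
  T2 -> c
  X3 -> T0 S

CYK table (by increasing span) — only the sub-triangle for w[1..2]:
  [1..1]={T0}  "b"  orig:{}
  [2..2]={T0}  "b"  orig:{}
  [1..2]={B}  "bb"

Original NTs in T[1,2] deriving "bb": ["B"]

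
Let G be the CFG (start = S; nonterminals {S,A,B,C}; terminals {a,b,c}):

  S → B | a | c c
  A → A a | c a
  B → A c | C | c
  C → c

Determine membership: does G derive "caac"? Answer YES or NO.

CNF form of G:
  S -> A T1 | T1 T1 | a | c
  A -> A T0 | T1 T0
  B -> A T1 | c
  C -> c
  T0 -> a
  T1 -> c

Fill CYK table bottom-up:
  cell(0,0) c: {B,C,S,T1}  orig:{B,C,S}
  cell(1,1) a: {S,T0}  orig:{S}
  cell(2,2) a: {S,T0}  orig:{S}
  cell(3,3) c: {B,C,S,T1}  orig:{B,C,S}
  cell(0,1) ca: {A}
  cell(1,2) aa: ∅
  cell(2,3) ac: ∅
  cell(0,2) caa: {A}
  cell(1,3) aac: ∅
  cell(0,3) caac: {B,S}

S ∈ T[0,3] ⇒ YES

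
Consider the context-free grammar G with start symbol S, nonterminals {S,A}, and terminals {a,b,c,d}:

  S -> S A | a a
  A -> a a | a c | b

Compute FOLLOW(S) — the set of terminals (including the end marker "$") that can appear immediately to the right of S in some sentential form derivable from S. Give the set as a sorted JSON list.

Compute FIRST by fixpoint:
[1]
  A via A→a a: +{a}
  A via A→b: +{b}
  S via S→a a: +{a}
  FIRST[S]={a}  FIRST[A]={a,b}
[2] done
  FIRST[S]={a}  FIRST[A]={a,b}

FOLLOW sets:
initialize: $ ∈ FOLLOW(S)
[1]
  S→S A: FOLLOW(S) ⊇ FIRST(A) = {a,b}; new: +{a,b}
  S→S A: FOLLOW(A) ⊇ FOLLOW(S) ⊇ {$,a,b}; new: +{$,a,b}
  FOLLOW(S)={$,a,b}  FOLLOW(A)={$,a,b}
[2] done
  FOLLOW(S)={$,a,b}  FOLLOW(A)={$,a,b}

FOLLOW(S) = ["$", "a", "b"]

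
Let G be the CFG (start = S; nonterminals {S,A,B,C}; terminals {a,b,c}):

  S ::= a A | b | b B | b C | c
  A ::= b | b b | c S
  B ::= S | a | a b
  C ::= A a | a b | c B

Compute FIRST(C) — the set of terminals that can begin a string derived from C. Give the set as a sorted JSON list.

FIRST iteration:
iter 1:
  A via A→b: +{b}
  A via A→c S: +{c}
  B via B→a: +{a}
  C via C→A a: +{b,c}
  C via C→a b: +{a}
  S via S→a A: +{a}
  S via S→b: +{b}
  S via S→c: +{c}
  FIRST(S)={a,b,c}  FIRST(A)={b,c}  FIRST(B)={a}  FIRST(C)={a,b,c}
iter 2:
  B via B→S: +{b,c}
  FIRST(S)={a,b,c}  FIRST(A)={b,c}  FIRST(B)={a,b,c}  FIRST(C)={a,b,c}
iter 3: (no change)
  FIRST(S)={a,b,c}  FIRST(A)={b,c}  FIRST(B)={a,b,c}  FIRST(C)={a,b,c}

FIRST(C) = ["a", "b", "c"]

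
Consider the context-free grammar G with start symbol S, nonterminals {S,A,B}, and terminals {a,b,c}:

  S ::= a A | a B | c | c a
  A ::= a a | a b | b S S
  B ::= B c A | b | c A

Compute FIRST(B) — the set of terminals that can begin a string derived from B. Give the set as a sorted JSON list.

Compute FIRST by fixpoint:
[1]
  A via A→a a: +{a}
  A via A→b S S: +{b}
  B via B→b: +{b}
  B via B→c A: +{c}
  S via S→a A: +{a}
  S via S→c: +{c}
  FIRST[S]={a,c}  FIRST[A]={a,b}  FIRST[B]={b,c}
[2] done
  FIRST[S]={a,c}  FIRST[A]={a,b}  FIRST[B]={b,c}

FIRST(B) = ["b", "c"]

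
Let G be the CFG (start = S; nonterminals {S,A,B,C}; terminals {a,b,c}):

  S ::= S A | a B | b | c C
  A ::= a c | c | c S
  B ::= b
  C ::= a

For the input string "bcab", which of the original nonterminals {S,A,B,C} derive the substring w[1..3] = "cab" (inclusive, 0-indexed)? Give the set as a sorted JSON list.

CNF form of G:
  S -> S A | T0 B | T1 C | b
  A -> T0 T1 | T1 S | c
  B -> b
  C -> a
  T0 -> a
  T1 -> c

CYK fill — only the sub-triangle for w[1..3]:
  cell(1,1) c: {A,T1}  orig:{A}
  cell(2,2) a: {C,T0}  orig:{C}
  cell(3,3) b: {B,S}
  cell(1,2) ca: {S}
  cell(2,3) ab: {S}
  cell(1,3) cab: {A}

Original NTs in T[1,3] deriving "cab": ["A"]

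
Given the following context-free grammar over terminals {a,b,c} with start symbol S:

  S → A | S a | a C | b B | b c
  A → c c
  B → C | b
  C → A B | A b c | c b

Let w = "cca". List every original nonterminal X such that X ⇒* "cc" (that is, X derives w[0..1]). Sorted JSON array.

CNF form of G:
  S -> S T2 | T0 T0 | T1 B | T1 T0 | T2 C
  A -> T0 T0
  B -> A B | A X3 | T0 T1 | b
  C -> A B | A X4 | T0 T1
  T0 -> c
  T1 -> b
  T2 -> a
  X3 -> T1 T0
  X4 -> T1 T0

CYK table (by increasing span), restricted to cells inside w[0..1]:
  [0..0]={T0}  "c"  orig:{}
  [1..1]={T0}  "c"  orig:{}
  [0..1]={A,S}  "cc"

Original NTs in T[0,1] deriving "cc": ["A", "S"]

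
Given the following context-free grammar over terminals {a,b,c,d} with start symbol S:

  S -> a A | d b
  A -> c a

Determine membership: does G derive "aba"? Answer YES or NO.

CNF form of G:
  S -> T1 A | T2 T3
  A -> T0 T1
  T0 -> c
  T1 -> a
  T2 -> d
  T3 -> b

Fill CYK table bottom-up:
  [0..0]={T1}  "a"  orig:{}
  [1..1]={T3}  "b"  orig:{}
  [2..2]={T1}  "a"  orig:{}
  [0..1]=∅  "ab"
  [1..2]=∅  "ba"
  [0..2]=∅  "aba"

S ∉ T[0,2] ⇒ NO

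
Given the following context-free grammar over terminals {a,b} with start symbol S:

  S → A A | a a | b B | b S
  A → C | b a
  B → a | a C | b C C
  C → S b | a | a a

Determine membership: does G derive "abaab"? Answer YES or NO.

CNF form of G:
  S -> A A | T0 B | T0 S | T1 T1
  A -> S T0 | T0 T1 | T1 T1 | a
  B -> T0 X2 | T1 C | a
  C -> S T0 | T1 T1 | a
  T0 -> b
  T1 -> a
  X2 -> C C

CYK table (by increasing span):
  [0..0]={A,B,C,T1}  "a"  orig:{A,B,C}
  [1..1]={T0}  "b"  orig:{}
  [2..2]={A,B,C,T1}  "a"  orig:{A,B,C}
  [3..3]={A,B,C,T1}  "a"  orig:{A,B,C}
  [4..4]={T0}  "b"  orig:{}
  [0..1]=∅  "ab"
  [1..2]={A,S}  "ba"
  [2..3]={A,B,C,S,X2}  "aa"  orig:{A,B,C,S}
  [3..4]=∅  "ab"
  [0..2]={S}  "aba"
  [1..3]={B,S}  "baa"
  [2..4]={A,C}  "aab"
  [0..3]=∅  "abaa"
  [1..4]={A,C}  "baab"
  [0..4]={B,S,X2}  "abaab"  orig:{B,S}

S ∈ T[0,4] ⇒ YES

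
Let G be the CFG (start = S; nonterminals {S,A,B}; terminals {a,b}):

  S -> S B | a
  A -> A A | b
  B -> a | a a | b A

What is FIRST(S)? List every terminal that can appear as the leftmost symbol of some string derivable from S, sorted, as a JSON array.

FIRST sets, iterate to fixpoint:
[1]
  A via A→b: +{b}
  B via B→a: +{a}
  B via B→b A: +{b}
  S via S→a: +{a}
  FIRST[S]={a}  FIRST[A]={b}  FIRST[B]={a,b}
[2] done
  FIRST[S]={a}  FIRST[A]={b}  FIRST[B]={a,b}

FIRST(S) = ["a"]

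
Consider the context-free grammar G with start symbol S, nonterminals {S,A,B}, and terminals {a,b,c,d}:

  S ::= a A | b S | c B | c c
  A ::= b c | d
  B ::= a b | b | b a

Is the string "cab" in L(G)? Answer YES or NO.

Convert to CNF:
  S -> T0 S | T1 B | T1 T1 | T2 A
  A -> T0 T1 | d
  B -> T0 T2 | T2 T0 | b
  T0 -> b
  T1 -> c
  T2 -> a

CYK table (by increasing span):
  [0..0]={T1}  "c"  orig:{}
  [1..1]={T2}  "a"  orig:{}
  [2..2]={B,T0}  "b"  orig:{B}
  [0..1]=∅  "ca"
  [1..2]={B}  "ab"
  [0..2]={S}  "cab"

S ∈ T[0,2] ⇒ YES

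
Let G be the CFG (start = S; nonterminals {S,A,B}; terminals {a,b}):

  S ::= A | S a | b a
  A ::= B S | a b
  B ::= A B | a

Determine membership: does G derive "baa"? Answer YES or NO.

Convert to CNF:
  S -> B S | S T0 | T0 T1 | T1 T0
  A -> B S | T0 T1
  B -> A B | a
  T0 -> a
  T1 -> b

CYK fill:
  T[0,0] 'b' = {T1}  orig:{}
  T[1,1] 'a' = {B,T0}  orig:{B}
  T[2,2] 'a' = {B,T0}  orig:{B}
  T[0,1] 'ba' = {S}
  T[1,2] 'aa' = ∅
  T[0,2] 'baa' = {S}

S ∈ T[0,2] ⇒ YES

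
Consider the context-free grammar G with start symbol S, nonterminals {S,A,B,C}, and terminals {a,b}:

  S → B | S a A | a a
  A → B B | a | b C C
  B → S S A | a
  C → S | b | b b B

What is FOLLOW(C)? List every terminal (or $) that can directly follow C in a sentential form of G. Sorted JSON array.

FIRST sets, iterate to fixpoint:
[1]
  A via A→a: +{a}
  A via A→b C C: +{b}
  B via B→a: +{a}
  C via C→b: +{b}
  S via S→B: +{a}
  S: {a}  A: {a,b}  B: {a}  C: {b}
[2]
  C via C→S: +{a}
  S: {a}  A: {a,b}  B: {a}  C: {a,b}
[3] — fixpoint
  S: {a}  A: {a,b}  B: {a}  C: {a,b}

Compute FOLLOW by fixpoint:
FOLLOW(S) := {$}
round 1:
  A→B B: FOLLOW(B) ⊇ FIRST(B) = {a}; new: +{a}
  A→b C C: FOLLOW(C) ⊇ FIRST(C) = {a,b}; new: +{a,b}
  B→S S A: FOLLOW(S) ⊇ FIRST(S) = {a}; new: +{a}
  B→S S A: FOLLOW(S) ⊇ FIRST(A) = {a,b}; new: +{b}
  B→S S A: FOLLOW(A) ⊇ FOLLOW(B) ⊇ {a}; new: +{a}
  C→b b B: FOLLOW(B) ⊇ FOLLOW(C) ⊇ {a,b}; new: +{b}
  S→B: FOLLOW(B) ⊇ FOLLOW(S) ⊇ {$,a,b}; new: +{$}
  S→S a A: FOLLOW(A) ⊇ FOLLOW(S) ⊇ {$,a,b}; new: +{$,b}
  S: {$,a,b}  A: {$,a,b}  B: {$,a,b}  C: {a,b}
round 2:
  A→b C C: FOLLOW(C) ⊇ FOLLOW(A) ⊇ {$,a,b}; new: +{$}
  S: {$,a,b}  A: {$,a,b}  B: {$,a,b}  C: {$,a,b}
round 3: — fixpoint
  S: {$,a,b}  A: {$,a,b}  B: {$,a,b}  C: {$,a,b}

FOLLOW(C) = ["$", "a", "b"]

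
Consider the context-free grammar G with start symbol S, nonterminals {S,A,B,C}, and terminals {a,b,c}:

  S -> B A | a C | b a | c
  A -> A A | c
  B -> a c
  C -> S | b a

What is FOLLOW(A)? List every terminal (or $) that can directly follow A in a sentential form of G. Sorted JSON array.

FIRST sets, iterate to fixpoint:
iter 1:
  A via A→c: +{c}
  B via B→a c: +{a}
  C via C→b a: +{b}
  S via S→B A: +{a}
  S via S→b a: +{b}
  S via S→c: +{c}
  FIRST[S]={a,b,c}  FIRST[A]={c}  FIRST[B]={a}  FIRST[C]={b}
iter 2:
  C via C→S: +{a,c}
  FIRST[S]={a,b,c}  FIRST[A]={c}  FIRST[B]={a}  FIRST[C]={a,b,c}
iter 3: (no change)
  FIRST[S]={a,b,c}  FIRST[A]={c}  FIRST[B]={a}  FIRST[C]={a,b,c}

FOLLOW iteration:
FOLLOW(S) := {$}
pass 1:
  A→A A: FOLLOW(A) ⊇ FIRST(A) = {c}; new: +{c}
  S→B A: FOLLOW(B) ⊇ FIRST(A) = {c}; new: +{c}
  S→B A: FOLLOW(A) ⊇ FOLLOW(S) ⊇ {$}; new: +{$}
  S→a C: FOLLOW(C) ⊇ FOLLOW(S) ⊇ {$}; new: +{$}
  FOLLOW[S]={$}  FOLLOW[A]={$,c}  FOLLOW[B]={c}  FOLLOW[C]={$}
pass 2: done
  FOLLOW[S]={$}  FOLLOW[A]={$,c}  FOLLOW[B]={c}  FOLLOW[C]={$}

FOLLOW(A) = ["$", "c"]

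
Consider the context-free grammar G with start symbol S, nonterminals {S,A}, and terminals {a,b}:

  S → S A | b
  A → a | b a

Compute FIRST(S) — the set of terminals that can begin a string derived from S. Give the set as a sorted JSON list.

FIRST iteration:
iter 1:
  A via A→a: +{a}
  A via A→b a: +{b}
  S via S→b: +{b}
  FIRST(S)={b}  FIRST(A)={a,b}
iter 2: done
  FIRST(S)={b}  FIRST(A)={a,b}

FIRST(S) = ["b"]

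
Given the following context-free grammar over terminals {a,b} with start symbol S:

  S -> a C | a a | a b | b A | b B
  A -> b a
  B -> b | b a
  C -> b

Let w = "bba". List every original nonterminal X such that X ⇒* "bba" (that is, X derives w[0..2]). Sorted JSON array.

CNF form of G:
  S -> T0 A | T0 B | T1 C | T1 T0 | T1 T1
  A -> T0 T1
  B -> T0 T1 | b
  C -> b
  T0 -> b
  T1 -> a

Fill CYK table bottom-up, restricted to cells inside w[0..2]:
  cell(0,0) b: {B,C,T0}  orig:{B,C}
  cell(1,1) b: {B,C,T0}  orig:{B,C}
  cell(2,2) a: {T1}  orig:{}
  cell(0,1) bb: {S}
  cell(1,2) ba: {A,B}
  cell(0,2) bba: {S}

Original NTs in T[0,2] deriving "bba": ["S"]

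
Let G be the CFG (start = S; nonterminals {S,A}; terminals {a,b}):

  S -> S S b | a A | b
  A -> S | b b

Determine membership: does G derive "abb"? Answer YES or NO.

Convert to CNF:
  S -> S X3 | T1 A | b
  A -> S X2 | T0 T0 | T1 A | b
  T0 -> b
  T1 -> a
  X2 -> S T0
  X3 -> S T0

CYK fill:
  cell(0,0) a: {T1}  orig:{}
  cell(1,1) b: {A,S,T0}  orig:{A,S}
  cell(2,2) b: {A,S,T0}  orig:{A,S}
  cell(0,1) ab: {A,S}
  cell(1,2) bb: {A,X2,X3}  orig:{A}
  cell(0,2) abb: {A,S,X2,X3}  orig:{A,S}

S ∈ T[0,2] ⇒ YES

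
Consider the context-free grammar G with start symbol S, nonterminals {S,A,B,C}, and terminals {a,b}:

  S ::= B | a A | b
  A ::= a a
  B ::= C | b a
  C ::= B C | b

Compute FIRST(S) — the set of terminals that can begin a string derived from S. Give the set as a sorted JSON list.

FIRST sets, iterate to fixpoint:
pass 1:
  A via A→a a: +{a}
  B via B→b a: +{b}
  C via C→B C: +{b}
  S via S→B: +{b}
  S via S→a A: +{a}
  FIRST(S)={a,b}  FIRST(A)={a}  FIRST(B)={b}  FIRST(C)={b}
pass 2: done
  FIRST(S)={a,b}  FIRST(A)={a}  FIRST(B)={b}  FIRST(C)={b}

FIRST(S) = ["a", "b"]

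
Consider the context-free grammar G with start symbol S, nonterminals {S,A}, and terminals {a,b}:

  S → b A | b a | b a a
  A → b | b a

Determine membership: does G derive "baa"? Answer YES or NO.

CNF form of G:
  S -> T0 A | T0 T1 | T0 X2
  A -> T0 T1 | b
  T0 -> b
  T1 -> a
  X2 -> T1 T1

CYK fill:
  T[0,0] 'b' = {A,T0}  orig:{A}
  T[1,1] 'a' = {T1}  orig:{}
  T[2,2] 'a' = {T1}  orig:{}
  T[0,1] 'ba' = {A,S}
  T[1,2] 'aa' = {X2}  orig:{}
  T[0,2] 'baa' = {S}

S ∈ T[0,2] ⇒ YES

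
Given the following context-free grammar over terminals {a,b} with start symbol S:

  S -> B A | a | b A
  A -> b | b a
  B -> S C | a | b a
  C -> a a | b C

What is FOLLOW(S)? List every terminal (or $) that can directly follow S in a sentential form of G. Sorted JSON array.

Compute FIRST by fixpoint:
iter 1:
  A via A→b: +{b}
  B via B→a: +{a}
  B via B→b a: +{b}
  C via C→a a: +{a}
  C via C→b C: +{b}
  S via S→B A: +{a,b}
  FIRST(S)={a,b}  FIRST(A)={b}  FIRST(B)={a,b}  FIRST(C)={a,b}
iter 2: (no change)
  FIRST(S)={a,b}  FIRST(A)={b}  FIRST(B)={a,b}  FIRST(C)={a,b}

FOLLOW iteration:
seed FOLLOW(S) with $
pass 1:
  B→S C: FOLLOW(S) ⊇ FIRST(C) = {a,b}; new: +{a,b}
  S→B A: FOLLOW(B) ⊇ FIRST(A) = {b}; new: +{b}
  S→B A: FOLLOW(A) ⊇ FOLLOW(S) ⊇ {$,a,b}; new: +{$,a,b}
  S: {$,a,b}  A: {$,a,b}  B: {b}  C: {}
pass 2:
  B→S C: FOLLOW(C) ⊇ FOLLOW(B) ⊇ {b}; new: +{b}
  S: {$,a,b}  A: {$,a,b}  B: {b}  C: {b}
pass 3: (no change)
  S: {$,a,b}  A: {$,a,b}  B: {b}  C: {b}

FOLLOW(S) = ["$", "a", "b"]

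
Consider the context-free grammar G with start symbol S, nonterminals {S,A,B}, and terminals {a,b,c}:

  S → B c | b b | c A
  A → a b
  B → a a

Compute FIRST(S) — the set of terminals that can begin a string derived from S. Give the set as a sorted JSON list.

Compute FIRST by fixpoint:
[1]
  A via A→a b: +{a}
  B via B→a a: +{a}
  S via S→B c: +{a}
  S via S→b b: +{b}
  S via S→c A: +{c}
  FIRST[S]={a,b,c}  FIRST[A]={a}  FIRST[B]={a}
[2] done
  FIRST[S]={a,b,c}  FIRST[A]={a}  FIRST[B]={a}

FIRST(S) = ["a", "b", "c"]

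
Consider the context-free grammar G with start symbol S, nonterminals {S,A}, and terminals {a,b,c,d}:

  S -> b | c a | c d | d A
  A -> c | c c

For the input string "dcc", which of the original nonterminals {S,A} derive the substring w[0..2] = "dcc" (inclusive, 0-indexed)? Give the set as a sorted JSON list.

Convert to CNF:
  S -> T0 T1 | T0 T2 | T2 A | b
  A -> T0 T0 | c
  T0 -> c
  T1 -> a
  T2 -> d

CYK table (by increasing span) — only the sub-triangle for w[0..2]:
  [0..0]={T2}  "d"  orig:{}
  [1..1]={A,T0}  "c"  orig:{A}
  [2..2]={A,T0}  "c"  orig:{A}
  [0..1]={S}  "dc"
  [1..2]={A}  "cc"
  [0..2]={S}  "dcc"

Original NTs in T[0,2] deriving "dcc": ["S"]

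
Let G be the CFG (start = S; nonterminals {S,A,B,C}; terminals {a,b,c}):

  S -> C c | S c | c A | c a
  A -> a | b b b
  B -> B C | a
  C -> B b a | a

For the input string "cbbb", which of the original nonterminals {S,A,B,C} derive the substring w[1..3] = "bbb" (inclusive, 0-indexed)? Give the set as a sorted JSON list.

CNF form of G:
  S -> C T2 | S T2 | T2 A | T2 T1
  A -> T0 X3 | a
  B -> B C | a
  C -> B X4 | a
  T0 -> b
  T1 -> a
  T2 -> c
  X3 -> T0 T0
  X4 -> T0 T1

Fill CYK table bottom-up — only the sub-triangle for w[1..3]:
  cell(1,1) b: {T0}  orig:{}
  cell(2,2) b: {T0}  orig:{}
  cell(3,3) b: {T0}  orig:{}
  cell(1,2) bb: {X3}  orig:{}
  cell(2,3) bb: {X3}  orig:{}
  cell(1,3) bbb: {A}

Original NTs in T[1,3] deriving "bbb": ["A"]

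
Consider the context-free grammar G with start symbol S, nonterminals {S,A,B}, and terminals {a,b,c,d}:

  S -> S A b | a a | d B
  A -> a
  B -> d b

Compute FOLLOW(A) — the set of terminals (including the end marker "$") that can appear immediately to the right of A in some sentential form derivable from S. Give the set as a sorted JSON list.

FIRST iteration:
[1]
  A via A→a: +{a}
  B via B→d b: +{d}
  S via S→a a: +{a}
  S via S→d B: +{d}
  FIRST(S)={a,d}  FIRST(A)={a}  FIRST(B)={d}
[2] done
  FIRST(S)={a,d}  FIRST(A)={a}  FIRST(B)={d}

Compute FOLLOW by fixpoint:
seed FOLLOW(S) with $
[1]
  S→S A b: FOLLOW(S) ⊇ FIRST(A) = {a}; new: +{a}
  S→S A b: FOLLOW(A) ⊇ FIRST(b) = {b}; new: +{b}
  S→d B: FOLLOW(B) ⊇ FOLLOW(S) ⊇ {$,a}; new: +{$,a}
  S: {$,a}  A: {b}  B: {$,a}
[2] — fixpoint
  S: {$,a}  A: {b}  B: {$,a}

FOLLOW(A) = ["b"]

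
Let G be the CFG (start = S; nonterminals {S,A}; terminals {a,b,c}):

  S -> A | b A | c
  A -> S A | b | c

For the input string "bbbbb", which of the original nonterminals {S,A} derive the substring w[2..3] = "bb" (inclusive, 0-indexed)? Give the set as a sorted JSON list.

CNF form of G:
  S -> S A | T0 A | b | c
  A -> S A | b | c
  T0 -> b

Fill CYK table bottom-up — only the sub-triangle for w[2..3]:
  [2..2]={A,S,T0}  "b"  orig:{A,S}
  [3..3]={A,S,T0}  "b"  orig:{A,S}
  [2..3]={A,S}  "bb"

Original NTs in T[2,3] deriving "bb": ["A", "S"]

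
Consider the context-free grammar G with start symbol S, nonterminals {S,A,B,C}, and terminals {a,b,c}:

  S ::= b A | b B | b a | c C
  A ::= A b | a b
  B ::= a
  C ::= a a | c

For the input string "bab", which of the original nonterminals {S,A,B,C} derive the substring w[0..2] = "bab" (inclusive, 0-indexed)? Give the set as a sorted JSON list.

CNF form of G:
  S -> T0 A | T0 B | T0 T1 | T2 C
  A -> A T0 | T1 T0
  B -> a
  C -> T1 T1 | c
  T0 -> b
  T1 -> a
  T2 -> c

CYK fill (cells [i..j] with 0 ≤ i ≤ j ≤ 2 only):
  [0..0]={T0}  "b"  orig:{}
  [1..1]={B,T1}  "a"  orig:{B}
  [2..2]={T0}  "b"  orig:{}
  [0..1]={S}  "ba"
  [1..2]={A}  "ab"
  [0..2]={S}  "bab"

Original NTs in T[0,2] deriving "bab": ["S"]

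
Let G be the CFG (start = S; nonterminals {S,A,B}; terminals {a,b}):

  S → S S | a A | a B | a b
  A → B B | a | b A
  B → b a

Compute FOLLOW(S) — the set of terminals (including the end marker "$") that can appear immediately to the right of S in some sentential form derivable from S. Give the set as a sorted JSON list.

FIRST sets, iterate to fixpoint:
round 1:
  A via A→a: +{a}
  A via A→b A: +{b}
  B via B→b a: +{b}
  S via S→a A: +{a}
  S: {a}  A: {a,b}  B: {b}
round 2: (no change)
  S: {a}  A: {a,b}  B: {b}

FOLLOW sets:
seed FOLLOW(S) with $
[1]
  A→B B: FOLLOW(B) ⊇ FIRST(B) = {b}; new: +{b}
  S→S S: FOLLOW(S) ⊇ FIRST(S) = {a}; new: +{a}
  S→a A: FOLLOW(A) ⊇ FOLLOW(S) ⊇ {$,a}; new: +{$,a}
  S→a B: FOLLOW(B) ⊇ FOLLOW(S) ⊇ {$,a}; new: +{$,a}
  S: {$,a}  A: {$,a}  B: {$,a,b}
[2] (stable)
  S: {$,a}  A: {$,a}  B: {$,a,b}

FOLLOW(S) = ["$", "a"]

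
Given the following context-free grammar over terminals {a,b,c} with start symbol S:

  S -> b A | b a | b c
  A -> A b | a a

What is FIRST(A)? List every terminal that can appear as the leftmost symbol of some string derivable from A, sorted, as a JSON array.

Compute FIRST by fixpoint:
round 1:
  A via A→a a: +{a}
  S via S→b A: +{b}
  S: {b}  A: {a}
round 2: done
  S: {b}  A: {a}

FIRST(A) = ["a"]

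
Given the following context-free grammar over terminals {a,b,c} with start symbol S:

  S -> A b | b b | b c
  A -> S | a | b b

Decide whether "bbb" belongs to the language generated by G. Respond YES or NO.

Convert to CNF:
  S -> A T0 | T0 T0 | T0 T1
  A -> A T0 | T0 T0 | T0 T1 | a
  T0 -> b
  T1 -> c

Fill CYK table bottom-up:
  cell(0,0) b: {T0}  orig:{}
  cell(1,1) b: {T0}  orig:{}
  cell(2,2) b: {T0}  orig:{}
  cell(0,1) bb: {A,S}
  cell(1,2) bb: {A,S}
  cell(0,2) bbb: {A,S}

S ∈ T[0,2] ⇒ YES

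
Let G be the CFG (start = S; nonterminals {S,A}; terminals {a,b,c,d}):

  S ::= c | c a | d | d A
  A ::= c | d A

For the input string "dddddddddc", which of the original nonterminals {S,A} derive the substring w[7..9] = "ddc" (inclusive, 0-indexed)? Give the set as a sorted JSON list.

Convert to CNF:
  S -> T0 A | T1 T2 | c | d
  A -> T0 A | c
  T0 -> d
  T1 -> c
  T2 -> a

CYK table (by increasing span) — only the sub-triangle for w[7..9]:
  T[7,7] 'd' = {S,T0}  orig:{S}
  T[8,8] 'd' = {S,T0}  orig:{S}
  T[9,9] 'c' = {A,S,T1}  orig:{A,S}
  T[7,8] 'dd' = ∅
  T[8,9] 'dc' = {A,S}
  T[7,9] 'ddc' = {A,S}

Original NTs in T[7,9] deriving "ddc": ["A", "S"]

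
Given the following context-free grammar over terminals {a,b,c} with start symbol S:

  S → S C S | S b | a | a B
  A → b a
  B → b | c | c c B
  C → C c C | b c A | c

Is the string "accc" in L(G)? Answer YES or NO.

Convert to CNF:
  S -> S T0 | S X6 | T1 B | a
  A -> T0 T1
  B -> T2 X3 | b | c
  C -> C X4 | T0 X5 | c
  T0 -> b
  T1 -> a
  T2 -> c
  X3 -> T2 B
  X4 -> T2 C
  X5 -> T2 A
  X6 -> C S

CYK fill:
  [0..0]={S,T1}  "a"  orig:{S}
  [1..1]={B,C,T2}  "c"  orig:{B,C}
  [2..2]={B,C,T2}  "c"  orig:{B,C}
  [3..3]={B,C,T2}  "c"  orig:{B,C}
  [0..1]={S}  "ac"
  [1..2]={X3,X4}  "cc"  orig:{}
  [2..3]={X3,X4}  "cc"  orig:{}
  [0..2]=∅  "acc"
  [1..3]={B,C}  "ccc"
  [0..3]={S}  "accc"

S ∈ T[0,3] ⇒ YES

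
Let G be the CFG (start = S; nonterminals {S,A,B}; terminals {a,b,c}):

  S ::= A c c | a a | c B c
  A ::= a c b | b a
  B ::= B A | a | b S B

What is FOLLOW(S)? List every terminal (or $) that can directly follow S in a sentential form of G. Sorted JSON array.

Compute FIRST by fixpoint:
round 1:
  A via A→a c b: +{a}
  A via A→b a: +{b}
  B via B→a: +{a}
  B via B→b S B: +{b}
  S via S→A c c: +{a,b}
  S via S→c B c: +{c}
  S: {a,b,c}  A: {a,b}  B: {a,b}
round 2: — fixpoint
  S: {a,b,c}  A: {a,b}  B: {a,b}

FOLLOW iteration:
initialize: $ ∈ FOLLOW(S)
round 1:
  B→B A: FOLLOW(B) ⊇ FIRST(A) = {a,b}; new: +{a,b}
  B→B A: FOLLOW(A) ⊇ FOLLOW(B) ⊇ {a,b}; new: +{a,b}
  B→b S B: FOLLOW(S) ⊇ FIRST(B) = {a,b}; new: +{a,b}
  S→A c c: FOLLOW(A) ⊇ FIRST(c) = {c}; new: +{c}
  S→c B c: FOLLOW(B) ⊇ FIRST(c) = {c}; new: +{c}
  S: {$,a,b}  A: {a,b,c}  B: {a,b,c}
round 2: (stable)
  S: {$,a,b}  A: {a,b,c}  B: {a,b,c}

FOLLOW(S) = ["$", "a", "b"]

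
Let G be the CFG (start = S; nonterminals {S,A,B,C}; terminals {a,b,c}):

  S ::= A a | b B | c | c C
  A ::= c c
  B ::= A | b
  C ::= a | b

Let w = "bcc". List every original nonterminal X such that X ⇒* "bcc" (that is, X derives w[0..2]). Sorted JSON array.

Convert to CNF:
  S -> A T1 | T0 C | T2 B | c
  A -> T0 T0
  B -> T0 T0 | b
  C -> a | b
  T0 -> c
  T1 -> a
  T2 -> b

CYK table (by increasing span), restricted to cells inside w[0..2]:
  cell(0,0) b: {B,C,T2}  orig:{B,C}
  cell(1,1) c: {S,T0}  orig:{S}
  cell(2,2) c: {S,T0}  orig:{S}
  cell(0,1) bc: ∅
  cell(1,2) cc: {A,B}
  cell(0,2) bcc: {S}

Original NTs in T[0,2] deriving "bcc": ["S"]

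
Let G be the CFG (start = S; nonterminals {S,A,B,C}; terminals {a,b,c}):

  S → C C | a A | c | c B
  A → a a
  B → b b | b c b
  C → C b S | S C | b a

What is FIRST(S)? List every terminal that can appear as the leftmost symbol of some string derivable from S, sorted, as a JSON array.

FIRST iteration:
iter 1:
  A via A→a a: +{a}
  B via B→b b: +{b}
  C via C→b a: +{b}
  S via S→C C: +{b}
  S via S→a A: +{a}
  S via S→c: +{c}
  FIRST[S]={a,b,c}  FIRST[A]={a}  FIRST[B]={b}  FIRST[C]={b}
iter 2:
  C via C→S C: +{a,c}
  FIRST[S]={a,b,c}  FIRST[A]={a}  FIRST[B]={b}  FIRST[C]={a,b,c}
iter 3: (stable)
  FIRST[S]={a,b,c}  FIRST[A]={a}  FIRST[B]={b}  FIRST[C]={a,b,c}

FIRST(S) = ["a", "b", "c"]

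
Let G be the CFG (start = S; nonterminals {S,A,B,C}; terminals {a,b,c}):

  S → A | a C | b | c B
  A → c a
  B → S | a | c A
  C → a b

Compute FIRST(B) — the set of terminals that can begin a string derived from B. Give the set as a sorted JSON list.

FIRST sets, iterate to fixpoint:
pass 1:
  A via A→c a: +{c}
  B via B→a: +{a}
  B via B→c A: +{c}
  C via C→a b: +{a}
  S via S→A: +{c}
  S via S→a C: +{a}
  S via S→b: +{b}
  S: {a,b,c}  A: {c}  B: {a,c}  C: {a}
pass 2:
  B via B→S: +{b}
  S: {a,b,c}  A: {c}  B: {a,b,c}  C: {a}
pass 3: — fixpoint
  S: {a,b,c}  A: {c}  B: {a,b,c}  C: {a}

FIRST(B) = ["a", "b", "c"]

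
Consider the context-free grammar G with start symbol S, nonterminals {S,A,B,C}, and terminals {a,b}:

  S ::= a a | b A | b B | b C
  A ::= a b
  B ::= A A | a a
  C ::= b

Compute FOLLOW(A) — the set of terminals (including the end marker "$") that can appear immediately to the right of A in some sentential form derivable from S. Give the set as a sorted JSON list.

Compute FIRST by fixpoint:
pass 1:
  A via A→a b: +{a}
  B via B→A A: +{a}
  C via C→b: +{b}
  S via S→a a: +{a}
  S via S→b A: +{b}
  S: {a,b}  A: {a}  B: {a}  C: {b}
pass 2: — fixpoint
  S: {a,b}  A: {a}  B: {a}  C: {b}

FOLLOW sets:
seed FOLLOW(S) with $
[1]
  B→A A: FOLLOW(A) ⊇ FIRST(A) = {a}; new: +{a}
  S→b A: FOLLOW(A) ⊇ FOLLOW(S) ⊇ {$}; new: +{$}
  S→b B: FOLLOW(B) ⊇ FOLLOW(S) ⊇ {$}; new: +{$}
  S→b C: FOLLOW(C) ⊇ FOLLOW(S) ⊇ {$}; new: +{$}
  FOLLOW(S)={$}  FOLLOW(A)={$,a}  FOLLOW(B)={$}  FOLLOW(C)={$}
[2] (stable)
  FOLLOW(S)={$}  FOLLOW(A)={$,a}  FOLLOW(B)={$}  FOLLOW(C)={$}

FOLLOW(A) = ["$", "a"]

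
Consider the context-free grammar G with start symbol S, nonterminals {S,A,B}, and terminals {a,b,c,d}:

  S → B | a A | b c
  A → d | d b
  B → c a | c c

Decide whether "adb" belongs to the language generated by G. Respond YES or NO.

CNF form of G:
  S -> T1 T2 | T2 T2 | T2 T3 | T3 A
  A -> T0 T1 | d
  B -> T2 T2 | T2 T3
  T0 -> d
  T1 -> b
  T2 -> c
  T3 -> a

Fill CYK table bottom-up:
  T[0,0] 'a' = {T3}  orig:{}
  T[1,1] 'd' = {A,T0}  orig:{A}
  T[2,2] 'b' = {T1}  orig:{}
  T[0,1] 'ad' = {S}
  T[1,2] 'db' = {A}
  T[0,2] 'adb' = {S}

S ∈ T[0,2] ⇒ YES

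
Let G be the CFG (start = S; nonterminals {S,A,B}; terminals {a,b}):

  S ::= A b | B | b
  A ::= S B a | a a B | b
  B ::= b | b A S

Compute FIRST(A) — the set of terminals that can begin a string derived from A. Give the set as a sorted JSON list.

FIRST sets, iterate to fixpoint:
pass 1:
  A via A→a a B: +{a}
  A via A→b: +{b}
  B via B→b: +{b}
  S via S→A b: +{a,b}
  FIRST(S)={a,b}  FIRST(A)={a,b}  FIRST(B)={b}
pass 2: done
  FIRST(S)={a,b}  FIRST(A)={a,b}  FIRST(B)={b}

FIRST(A) = ["a", "b"]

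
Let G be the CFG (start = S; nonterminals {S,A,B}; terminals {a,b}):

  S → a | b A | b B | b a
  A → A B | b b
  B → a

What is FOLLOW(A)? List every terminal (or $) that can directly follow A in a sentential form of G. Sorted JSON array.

Compute FIRST by fixpoint:
pass 1:
  A via A→b b: +{b}
  B via B→a: +{a}
  S via S→a: +{a}
  S via S→b A: +{b}
  S: {a,b}  A: {b}  B: {a}
pass 2: (no change)
  S: {a,b}  A: {b}  B: {a}

FOLLOW iteration:
FOLLOW(S) := {$}
[1]
  A→A B: FOLLOW(A) ⊇ FIRST(B) = {a}; new: +{a}
  A→A B: FOLLOW(B) ⊇ FOLLOW(A) ⊇ {a}; new: +{a}
  S→b A: FOLLOW(A) ⊇ FOLLOW(S) ⊇ {$}; new: +{$}
  S→b B: FOLLOW(B) ⊇ FOLLOW(S) ⊇ {$}; new: +{$}
  FOLLOW(S)={$}  FOLLOW(A)={$,a}  FOLLOW(B)={$,a}
[2] — fixpoint
  FOLLOW(S)={$}  FOLLOW(A)={$,a}  FOLLOW(B)={$,a}

FOLLOW(A) = ["$", "a"]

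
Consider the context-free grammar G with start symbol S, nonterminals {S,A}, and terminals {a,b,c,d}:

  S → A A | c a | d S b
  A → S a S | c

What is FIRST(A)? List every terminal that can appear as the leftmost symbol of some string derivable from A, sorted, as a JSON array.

Compute FIRST by fixpoint:
[1]
  A via A→c: +{c}
  S via S→A A: +{c}
  S via S→d S b: +{d}
  FIRST(S)={c,d}  FIRST(A)={c}
[2]
  A via A→S a S: +{d}
  FIRST(S)={c,d}  FIRST(A)={c,d}
[3] done
  FIRST(S)={c,d}  FIRST(A)={c,d}

FIRST(A) = ["c", "d"]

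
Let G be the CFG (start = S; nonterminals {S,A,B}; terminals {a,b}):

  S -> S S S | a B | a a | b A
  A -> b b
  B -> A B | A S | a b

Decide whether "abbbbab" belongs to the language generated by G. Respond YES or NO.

CNF form of G:
  S -> S X2 | T0 A | T1 B | T1 T1
  A -> T0 T0
  B -> A B | A S | T1 T0
  T0 -> b
  T1 -> a
  X2 -> S S

CYK table (by increasing span):
  T[0,0] 'a' = {T1}  orig:{}
  T[1,1] 'b' = {T0}  orig:{}
  T[2,2] 'b' = {T0}  orig:{}
  T[3,3] 'b' = {T0}  orig:{}
  T[4,4] 'b' = {T0}  orig:{}
  T[5,5] 'a' = {T1}  orig:{}
  T[6,6] 'b' = {T0}  orig:{}
  T[0,1] 'ab' = {B}
  T[1,2] 'bb' = {A}
  T[2,3] 'bb' = {A}
  T[3,4] 'bb' = {A}
  T[4,5] 'ba' = ∅
  T[5,6] 'ab' = {B}
  T[0,2] 'abb' = ∅
  T[1,3] 'bbb' = {S}
  T[2,4] 'bbb' = {S}
  T[3,5] 'bba' = ∅
  T[4,6] 'bab' = ∅
  T[0,3] 'abbb' = ∅
  T[1,4] 'bbbb' = ∅
  T[2,5] 'bbba' = ∅
  T[3,6] 'bbab' = {B}
  T[0,4] 'abbbb' = ∅
  T[1,5] 'bbbba' = ∅
  T[2,6] 'bbbab' = ∅
  T[0,5] 'abbbba' = ∅
  T[1,6] 'bbbbab' = {B}
  T[0,6] 'abbbbab' = {S}

S ∈ T[0,6] ⇒ YES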